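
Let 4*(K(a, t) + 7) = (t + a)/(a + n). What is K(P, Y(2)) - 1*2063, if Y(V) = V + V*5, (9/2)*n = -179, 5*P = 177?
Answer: -1633293/788 ≈ -2072.7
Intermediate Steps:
P = 177/5 (P = (1/5)*177 = 177/5 ≈ 35.400)
n = -358/9 (n = (2/9)*(-179) = -358/9 ≈ -39.778)
Y(V) = 6*V (Y(V) = V + 5*V = 6*V)
K(a, t) = -7 + (a + t)/(4*(-358/9 + a)) (K(a, t) = -7 + ((t + a)/(a - 358/9))/4 = -7 + ((a + t)/(-358/9 + a))/4 = -7 + (a + t)/(4*(-358/9 + a)))
K(P, Y(2)) - 1*2063 = (10024 - 243*177/5 + 9*(6*2))/(4*(-358 + 9*(177/5))) - 1*2063 = (10024 - 43011/5 + 9*12)/(4*(-358 + 1593/5)) - 2063 = (10024 - 43011/5 + 108)/(4*(-197/5)) - 2063 = (1/4)*(-5/197)*(7649/5) - 2063 = -7649/788 - 2063 = -1633293/788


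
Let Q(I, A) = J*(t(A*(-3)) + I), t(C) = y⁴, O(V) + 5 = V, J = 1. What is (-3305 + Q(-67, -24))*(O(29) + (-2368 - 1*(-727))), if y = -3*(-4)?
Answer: -28077588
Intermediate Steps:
O(V) = -5 + V
y = 12
t(C) = 20736 (t(C) = 12⁴ = 20736)
Q(I, A) = 20736 + I (Q(I, A) = 1*(20736 + I) = 20736 + I)
(-3305 + Q(-67, -24))*(O(29) + (-2368 - 1*(-727))) = (-3305 + (20736 - 67))*((-5 + 29) + (-2368 - 1*(-727))) = (-3305 + 20669)*(24 + (-2368 + 727)) = 17364*(24 - 1641) = 17364*(-1617) = -28077588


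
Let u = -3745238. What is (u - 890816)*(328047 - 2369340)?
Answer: 9463544577822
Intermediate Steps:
(u - 890816)*(328047 - 2369340) = (-3745238 - 890816)*(328047 - 2369340) = -4636054*(-2041293) = 9463544577822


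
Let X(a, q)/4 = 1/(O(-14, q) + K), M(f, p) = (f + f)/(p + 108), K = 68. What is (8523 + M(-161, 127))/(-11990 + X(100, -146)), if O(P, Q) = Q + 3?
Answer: -30038745/42264938 ≈ -0.71072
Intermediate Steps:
O(P, Q) = 3 + Q
M(f, p) = 2*f/(108 + p) (M(f, p) = (2*f)/(108 + p) = 2*f/(108 + p))
X(a, q) = 4/(71 + q) (X(a, q) = 4/((3 + q) + 68) = 4/(71 + q))
(8523 + M(-161, 127))/(-11990 + X(100, -146)) = (8523 + 2*(-161)/(108 + 127))/(-11990 + 4/(71 - 146)) = (8523 + 2*(-161)/235)/(-11990 + 4/(-75)) = (8523 + 2*(-161)*(1/235))/(-11990 + 4*(-1/75)) = (8523 - 322/235)/(-11990 - 4/75) = 2002583/(235*(-899254/75)) = (2002583/235)*(-75/899254) = -30038745/42264938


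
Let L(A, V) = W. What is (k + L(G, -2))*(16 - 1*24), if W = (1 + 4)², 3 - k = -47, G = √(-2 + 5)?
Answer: -600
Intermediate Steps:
G = √3 ≈ 1.7320
k = 50 (k = 3 - 1*(-47) = 3 + 47 = 50)
W = 25 (W = 5² = 25)
L(A, V) = 25
(k + L(G, -2))*(16 - 1*24) = (50 + 25)*(16 - 1*24) = 75*(16 - 24) = 75*(-8) = -600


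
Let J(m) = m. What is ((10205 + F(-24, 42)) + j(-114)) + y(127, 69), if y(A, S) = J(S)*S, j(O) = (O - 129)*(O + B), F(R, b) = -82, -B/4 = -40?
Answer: 3706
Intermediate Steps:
B = 160 (B = -4*(-40) = 160)
j(O) = (-129 + O)*(160 + O) (j(O) = (O - 129)*(O + 160) = (-129 + O)*(160 + O))
y(A, S) = S² (y(A, S) = S*S = S²)
((10205 + F(-24, 42)) + j(-114)) + y(127, 69) = ((10205 - 82) + (-20640 + (-114)² + 31*(-114))) + 69² = (10123 + (-20640 + 12996 - 3534)) + 4761 = (10123 - 11178) + 4761 = -1055 + 4761 = 3706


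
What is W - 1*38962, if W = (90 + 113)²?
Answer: 2247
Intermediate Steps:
W = 41209 (W = 203² = 41209)
W - 1*38962 = 41209 - 1*38962 = 41209 - 38962 = 2247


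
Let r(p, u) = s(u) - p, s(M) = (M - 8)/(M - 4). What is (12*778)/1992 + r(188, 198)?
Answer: -1467970/8051 ≈ -182.33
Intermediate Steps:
s(M) = (-8 + M)/(-4 + M)
r(p, u) = -p + (-8 + u)/(-4 + u) (r(p, u) = (-8 + u)/(-4 + u) - p = -p + (-8 + u)/(-4 + u))
(12*778)/1992 + r(188, 198) = (12*778)/1992 + (-8 + 198 - 1*188*(-4 + 198))/(-4 + 198) = 9336*(1/1992) + (-8 + 198 - 1*188*194)/194 = 389/83 + (-8 + 198 - 36472)/194 = 389/83 + (1/194)*(-36282) = 389/83 - 18141/97 = -1467970/8051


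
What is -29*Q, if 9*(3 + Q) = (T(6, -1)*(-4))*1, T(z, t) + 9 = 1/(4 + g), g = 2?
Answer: -725/27 ≈ -26.852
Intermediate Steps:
T(z, t) = -53/6 (T(z, t) = -9 + 1/(4 + 2) = -9 + 1/6 = -53/6)
Q = 25/27 (Q = -3 + (-53/6*(-4)*1)/9 = -3 + ((106/3)*1)/9 = -3 + (1/9)*(106/3) = -3 + 106/27 = 25/27 ≈ 0.92593)
-29*Q = -29*25/27 = -725/27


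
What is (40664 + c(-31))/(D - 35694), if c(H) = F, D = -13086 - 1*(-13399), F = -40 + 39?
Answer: -40663/35381 ≈ -1.1493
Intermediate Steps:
F = -1
D = 313 (D = -13086 + 13399 = 313)
c(H) = -1
(40664 + c(-31))/(D - 35694) = (40664 - 1)/(313 - 35694) = 40663/(-35381) = 40663*(-1/35381) = -40663/35381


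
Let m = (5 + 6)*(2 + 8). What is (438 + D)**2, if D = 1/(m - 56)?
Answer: 559464409/2916 ≈ 1.9186e+5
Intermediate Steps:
m = 110 (m = 11*10 = 110)
D = 1/54 (D = 1/(110 - 56) = 1/54 ≈ 0.018519)
(438 + D)**2 = (438 + 1/54)**2 = (23653/54)**2 = 559464409/2916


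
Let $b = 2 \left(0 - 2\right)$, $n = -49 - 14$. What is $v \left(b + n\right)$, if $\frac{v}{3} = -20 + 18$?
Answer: $402$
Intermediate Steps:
$n = -63$
$v = -6$ ($v = 3 \left(-20 + 18\right) = 3 \left(-2\right) = -6$)
$b = -4$ ($b = 2 \left(-2\right) = -4$)
$v \left(b + n\right) = - 6 \left(-4 - 63\right) = \left(-6\right) \left(-67\right) = 402$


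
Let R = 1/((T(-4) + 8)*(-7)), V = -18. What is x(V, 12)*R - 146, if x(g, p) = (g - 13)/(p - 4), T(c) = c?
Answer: -32673/224 ≈ -145.86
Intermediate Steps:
x(g, p) = (-13 + g)/(-4 + p)
R = -1/28 (R = 1/((-4 + 8)*(-7)) = 1/(4*(-7)) = 1/(-28) = -1/28 ≈ -0.035714)
x(V, 12)*R - 146 = ((-13 - 18)/(-4 + 12))*(-1/28) - 146 = (-31/8)*(-1/28) - 146 = ((1/8)*(-31))*(-1/28) - 146 = -31/8*(-1/28) - 146 = 31/224 - 146 = -32673/224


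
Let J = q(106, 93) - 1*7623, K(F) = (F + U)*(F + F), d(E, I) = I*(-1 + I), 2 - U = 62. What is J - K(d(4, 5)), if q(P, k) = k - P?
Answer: -6036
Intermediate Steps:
U = -60 (U = 2 - 1*62 = 2 - 62 = -60)
K(F) = 2*F*(-60 + F) (K(F) = (F - 60)*(F + F) = (-60 + F)*(2*F) = 2*F*(-60 + F))
J = -7636 (J = (93 - 1*106) - 1*7623 = (93 - 106) - 7623 = -13 - 7623 = -7636)
J - K(d(4, 5)) = -7636 - 2*5*(-1 + 5)*(-60 + 5*(-1 + 5)) = -7636 - 2*5*4*(-60 + 5*4) = -7636 - 2*20*(-60 + 20) = -7636 - 2*20*(-40) = -7636 - 1*(-1600) = -7636 + 1600 = -6036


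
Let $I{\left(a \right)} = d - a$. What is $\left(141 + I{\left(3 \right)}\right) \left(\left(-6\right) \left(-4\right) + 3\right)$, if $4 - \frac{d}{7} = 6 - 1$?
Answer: $3537$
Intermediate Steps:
$d = -7$ ($d = 28 - 7 \left(6 - 1\right) = 28 - 35 = -7$)
$I{\left(a \right)} = -7 - a$
$\left(141 + I{\left(3 \right)}\right) \left(\left(-6\right) \left(-4\right) + 3\right) = \left(141 - 10\right) \left(\left(-6\right) \left(-4\right) + 3\right) = \left(141 - 10\right) \left(24 + 3\right) = \left(141 - 10\right) 27 = 131 \cdot 27 = 3537$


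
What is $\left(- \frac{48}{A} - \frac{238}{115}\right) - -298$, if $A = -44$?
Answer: $\frac{375732}{1265} \approx 297.02$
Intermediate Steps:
$\left(- \frac{48}{A} - \frac{238}{115}\right) - -298 = \left(- \frac{48}{-44} - \frac{238}{115}\right) - -298 = \left(\left(-48\right) \left(- \frac{1}{44}\right) - \frac{238}{115}\right) + 298 = \left(\frac{12}{11} - \frac{238}{115}\right) + 298 = - \frac{1238}{1265} + 298 = \frac{375732}{1265}$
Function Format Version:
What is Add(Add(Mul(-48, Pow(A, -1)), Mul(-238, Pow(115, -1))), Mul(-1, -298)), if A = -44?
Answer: Rational(375732, 1265) ≈ 297.02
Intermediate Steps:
Add(Add(Mul(-48, Pow(A, -1)), Mul(-238, Pow(115, -1))), Mul(-1, -298)) = Add(Add(Mul(-48, Pow(-44, -1)), Mul(-238, Pow(115, -1))), Mul(-1, -298)) = Add(Add(Mul(-48, Rational(-1, 44)), Mul(-238, Rational(1, 115))), 298) = Add(Add(Rational(12, 11), Rational(-238, 115)), 298) = Add(Rational(-1238, 1265), 298) = Rational(375732, 1265)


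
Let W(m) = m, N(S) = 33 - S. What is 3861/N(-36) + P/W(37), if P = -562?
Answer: 34693/851 ≈ 40.767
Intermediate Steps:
3861/N(-36) + P/W(37) = 3861/(33 - 1*(-36)) - 562/37 = 3861/(33 + 36) - 562*1/37 = 3861/69 - 562/37 = 3861*(1/69) - 562/37 = 1287/23 - 562/37 = 34693/851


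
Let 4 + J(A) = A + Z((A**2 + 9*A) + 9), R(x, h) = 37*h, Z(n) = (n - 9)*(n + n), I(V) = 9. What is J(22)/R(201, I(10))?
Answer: 942542/333 ≈ 2830.5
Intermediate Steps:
Z(n) = 2*n*(-9 + n) (Z(n) = (-9 + n)*(2*n) = 2*n*(-9 + n))
J(A) = -4 + A + 2*(A**2 + 9*A)*(9 + A**2 + 9*A) (J(A) = -4 + (A + 2*((A**2 + 9*A) + 9)*(-9 + ((A**2 + 9*A) + 9))) = -4 + (A + 2*(9 + A**2 + 9*A)*(-9 + (9 + A**2 + 9*A))) = -4 + (A + 2*(9 + A**2 + 9*A)*(A**2 + 9*A)) = -4 + (A + 2*(A**2 + 9*A)*(9 + A**2 + 9*A)) = -4 + A + 2*(A**2 + 9*A)*(9 + A**2 + 9*A))
J(22)/R(201, I(10)) = (-4 + 22 + 2*22*(9 + 22)*(9 + 22**2 + 9*22))/((37*9)) = (-4 + 22 + 2*22*31*(9 + 484 + 198))/333 = (-4 + 22 + 2*22*31*691)*(1/333) = (-4 + 22 + 942524)*(1/333) = 942542*(1/333) = 942542/333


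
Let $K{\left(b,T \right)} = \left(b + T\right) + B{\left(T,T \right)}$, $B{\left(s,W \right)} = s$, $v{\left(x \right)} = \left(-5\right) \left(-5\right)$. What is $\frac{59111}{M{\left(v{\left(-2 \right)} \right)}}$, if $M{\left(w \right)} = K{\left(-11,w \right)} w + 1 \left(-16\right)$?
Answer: $\frac{59111}{959} \approx 61.638$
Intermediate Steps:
$v{\left(x \right)} = 25$
$K{\left(b,T \right)} = b + 2 T$ ($K{\left(b,T \right)} = \left(b + T\right) + T = \left(T + b\right) + T = b + 2 T$)
$M{\left(w \right)} = -16 + w \left(-11 + 2 w\right)$ ($M{\left(w \right)} = \left(-11 + 2 w\right) w + 1 \left(-16\right) = w \left(-11 + 2 w\right) - 16 = -16 + w \left(-11 + 2 w\right)$)
$\frac{59111}{M{\left(v{\left(-2 \right)} \right)}} = \frac{59111}{-16 + 25 \left(-11 + 2 \cdot 25\right)} = \frac{59111}{-16 + 25 \left(-11 + 50\right)} = \frac{59111}{-16 + 25 \cdot 39} = \frac{59111}{-16 + 975} = \frac{59111}{959}$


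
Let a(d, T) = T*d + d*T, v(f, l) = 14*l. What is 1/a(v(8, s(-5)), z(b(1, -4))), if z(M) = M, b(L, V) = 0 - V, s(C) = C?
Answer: -1/560 ≈ -0.0017857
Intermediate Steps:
b(L, V) = -V
a(d, T) = 2*T*d (a(d, T) = T*d + T*d = 2*T*d)
1/a(v(8, s(-5)), z(b(1, -4))) = 1/(2*(-1*(-4))*(14*(-5))) = 1/(2*4*(-70)) = 1/(-560) = -1/560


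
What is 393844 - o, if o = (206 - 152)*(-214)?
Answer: 405400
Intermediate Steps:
o = -11556 (o = 54*(-214) = -11556)
393844 - o = 393844 - 1*(-11556) = 393844 + 11556 = 405400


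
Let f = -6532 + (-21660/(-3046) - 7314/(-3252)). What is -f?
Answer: 5384217515/825466 ≈ 6522.6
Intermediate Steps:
f = -5384217515/825466 (f = -6532 + (-21660*(-1/3046) - 7314*(-1/3252)) = -6532 + (10830/1523 + 1219/542) = -6532 + 7726397/825466 = -5384217515/825466 ≈ -6522.6)
-f = -1*(-5384217515/825466) = 5384217515/825466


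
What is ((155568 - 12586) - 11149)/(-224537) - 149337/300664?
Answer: -73169119081/67510192568 ≈ -1.0838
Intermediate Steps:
((155568 - 12586) - 11149)/(-224537) - 149337/300664 = (142982 - 11149)*(-1/224537) - 149337*1/300664 = 131833*(-1/224537) - 149337/300664 = -131833/224537 - 149337/300664 = -73169119081/67510192568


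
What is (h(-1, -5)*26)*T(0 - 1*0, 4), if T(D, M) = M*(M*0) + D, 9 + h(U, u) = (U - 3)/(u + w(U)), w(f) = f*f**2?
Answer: 0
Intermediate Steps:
w(f) = f**3
h(U, u) = -9 + (-3 + U)/(u + U**3) (h(U, u) = -9 + (U - 3)/(u + U**3) = -9 + (-3 + U)/(u + U**3))
T(D, M) = D (T(D, M) = M*0 + D = 0 + D = D)
(h(-1, -5)*26)*T(0 - 1*0, 4) = (((-3 - 1 - 9*(-5) - 9*(-1)**3)/(-5 + (-1)**3))*26)*(0 - 1*0) = (((-3 - 1 + 45 - 9*(-1))/(-5 - 1))*26)*(0 + 0) = (((-3 - 1 + 45 + 9)/(-6))*26)*0 = (-1/6*50*26)*0 = -25/3*26*0 = -650/3*0 = 0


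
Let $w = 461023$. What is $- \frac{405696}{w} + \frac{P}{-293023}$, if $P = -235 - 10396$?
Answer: $- \frac{113977123495}{135090342529} \approx -0.84371$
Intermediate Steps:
$P = -10631$ ($P = -235 - 10396 = -10631$)
$- \frac{405696}{w} + \frac{P}{-293023} = - \frac{405696}{461023} - \frac{10631}{-293023} = \left(-405696\right) \frac{1}{461023} - - \frac{10631}{293023} = - \frac{405696}{461023} + \frac{10631}{293023} = - \frac{113977123495}{135090342529}$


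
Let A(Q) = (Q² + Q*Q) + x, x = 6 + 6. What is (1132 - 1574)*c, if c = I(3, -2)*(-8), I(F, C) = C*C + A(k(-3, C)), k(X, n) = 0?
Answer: 56576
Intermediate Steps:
x = 12
A(Q) = 12 + 2*Q² (A(Q) = (Q² + Q*Q) + 12 = (Q² + Q²) + 12 = 2*Q² + 12 = 12 + 2*Q²)
I(F, C) = 12 + C² (I(F, C) = C*C + (12 + 2*0²) = C² + (12 + 2*0) = C² + (12 + 0) = C² + 12 = 12 + C²)
c = -128 (c = (12 + (-2)²)*(-8) = (12 + 4)*(-8) = 16*(-8) = -128)
(1132 - 1574)*c = (1132 - 1574)*(-128) = -442*(-128) = 56576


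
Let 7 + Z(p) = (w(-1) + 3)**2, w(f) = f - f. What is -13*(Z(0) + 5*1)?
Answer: -91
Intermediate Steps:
w(f) = 0
Z(p) = 2 (Z(p) = -7 + (0 + 3)**2 = -7 + 3**2 = -7 + 9 = 2)
-13*(Z(0) + 5*1) = -13*(2 + 5*1) = -13*(2 + 5) = -13*7 = -91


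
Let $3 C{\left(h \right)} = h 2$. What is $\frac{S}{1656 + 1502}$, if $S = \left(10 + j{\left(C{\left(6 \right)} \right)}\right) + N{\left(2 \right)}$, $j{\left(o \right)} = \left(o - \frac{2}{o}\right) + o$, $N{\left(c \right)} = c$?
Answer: $\frac{39}{6316} \approx 0.0061748$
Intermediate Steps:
$C{\left(h \right)} = \frac{2 h}{3}$ ($C{\left(h \right)} = \frac{h 2}{3} = \frac{2 h}{3}$)
$j{\left(o \right)} = - \frac{2}{o} + 2 o$
$S = \frac{39}{2}$ ($S = \left(10 - \left(\frac{1}{2} - \frac{4}{3} \cdot 6\right)\right) + 2 = \left(10 + \left(- \frac{2}{4} + 2 \cdot 4\right)\right) + 2 = \left(10 + \left(\left(-2\right) \frac{1}{4} + 8\right)\right) + 2 = \left(10 + \left(- \frac{1}{2} + 8\right)\right) + 2 = \left(10 + \frac{15}{2}\right) + 2 = \frac{35}{2} + 2 = \frac{39}{2} \approx 19.5$)
$\frac{S}{1656 + 1502} = \frac{1}{1656 + 1502} \cdot \frac{39}{2} = \frac{1}{3158} \cdot \frac{39}{2} = \frac{39}{6316}$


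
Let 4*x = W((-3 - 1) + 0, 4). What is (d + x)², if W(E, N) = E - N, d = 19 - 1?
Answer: 256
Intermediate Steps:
d = 18
x = -2 (x = (((-3 - 1) + 0) - 1*4)/4 = ((-4 + 0) - 4)/4 = (-4 - 4)/4 = (¼)*(-8) = -2)
(d + x)² = (18 - 2)² = 16² = 256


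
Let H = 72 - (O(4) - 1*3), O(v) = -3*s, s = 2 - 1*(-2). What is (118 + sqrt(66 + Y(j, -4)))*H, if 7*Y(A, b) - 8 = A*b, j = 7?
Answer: 10266 + 87*sqrt(3094)/7 ≈ 10957.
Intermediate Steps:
s = 4 (s = 2 + 2 = 4)
O(v) = -12 (O(v) = -3*4 = -12)
Y(A, b) = 8/7 + A*b/7 (Y(A, b) = 8/7 + (A*b)/7 = 8/7 + A*b/7)
H = 87 (H = 72 - (-12 - 1*3) = 72 - (-12 - 3) = 72 - 1*(-15) = 72 + 15 = 87)
(118 + sqrt(66 + Y(j, -4)))*H = (118 + sqrt(66 + (8/7 + (1/7)*7*(-4))))*87 = (118 + sqrt(66 + (8/7 - 4)))*87 = (118 + sqrt(66 - 20/7))*87 = (118 + sqrt(442/7))*87 = (118 + sqrt(3094)/7)*87 = 10266 + 87*sqrt(3094)/7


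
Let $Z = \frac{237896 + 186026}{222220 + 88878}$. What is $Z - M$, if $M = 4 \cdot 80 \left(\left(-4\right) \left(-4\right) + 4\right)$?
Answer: $- \frac{995301639}{155549} \approx -6398.6$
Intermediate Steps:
$M = 6400$ ($M = 320 \left(16 + 4\right) = 320 \cdot 20 = 6400$)
$Z = \frac{211961}{155549}$ ($Z = \frac{423922}{311098} = 423922 \cdot \frac{1}{311098} = \frac{211961}{155549} \approx 1.3627$)
$Z - M = \frac{211961}{155549} - 6400 = - \frac{995301639}{155549}$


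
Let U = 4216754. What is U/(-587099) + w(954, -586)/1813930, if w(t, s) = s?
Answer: -3824620311617/532478244535 ≈ -7.1827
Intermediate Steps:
U/(-587099) + w(954, -586)/1813930 = 4216754/(-587099) - 586/1813930 = 4216754*(-1/587099) - 586*1/1813930 = -4216754/587099 - 293/906965 = -3824620311617/532478244535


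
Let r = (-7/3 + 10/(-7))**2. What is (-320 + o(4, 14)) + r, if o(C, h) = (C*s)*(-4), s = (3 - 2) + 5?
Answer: -177215/441 ≈ -401.85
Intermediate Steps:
s = 6 (s = 1 + 5 = 6)
r = 6241/441 (r = (-7*1/3 + 10*(-1/7))**2 = (-7/3 - 10/7)**2 = (-79/21)**2 = 6241/441 ≈ 14.152)
o(C, h) = -24*C (o(C, h) = (C*6)*(-4) = (6*C)*(-4) = -24*C)
(-320 + o(4, 14)) + r = (-320 - 24*4) + 6241/441 = (-320 - 96) + 6241/441 = -416 + 6241/441 = -177215/441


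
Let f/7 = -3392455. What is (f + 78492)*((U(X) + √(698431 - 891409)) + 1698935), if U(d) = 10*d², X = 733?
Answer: -167380854874725 - 71006079*I*√21442 ≈ -1.6738e+14 - 1.0397e+10*I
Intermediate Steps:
f = -23747185 (f = 7*(-3392455) = -23747185)
(f + 78492)*((U(X) + √(698431 - 891409)) + 1698935) = (-23747185 + 78492)*((10*733² + √(698431 - 891409)) + 1698935) = -23668693*((10*537289 + √(-192978)) + 1698935) = -23668693*((5372890 + 3*I*√21442) + 1698935) = -23668693*(7071825 + 3*I*√21442) = -167380854874725 - 71006079*I*√21442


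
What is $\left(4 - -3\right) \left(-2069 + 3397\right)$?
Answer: $9296$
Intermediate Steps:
$\left(4 - -3\right) \left(-2069 + 3397\right) = \left(4 + 3\right) 1328 = 7 \cdot 1328 = 9296$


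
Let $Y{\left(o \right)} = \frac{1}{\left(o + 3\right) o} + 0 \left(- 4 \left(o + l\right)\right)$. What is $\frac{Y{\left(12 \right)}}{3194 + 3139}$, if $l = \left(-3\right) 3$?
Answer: $\frac{1}{1139940} \approx 8.7724 \cdot 10^{-7}$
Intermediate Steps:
$l = -9$
$Y{\left(o \right)} = \frac{1}{o \left(3 + o\right)}$ ($Y{\left(o \right)} = \frac{1}{\left(o + 3\right) o} + 0 \left(- 4 \left(o - 9\right)\right) = \frac{1}{\left(3 + o\right) o} + 0 \left(- 4 \left(-9 + o\right)\right) = \frac{1}{o \left(3 + o\right)} + 0 \left(36 - 4 o\right) = \frac{1}{o \left(3 + o\right)} + 0 = \frac{1}{o \left(3 + o\right)}$)
$\frac{Y{\left(12 \right)}}{3194 + 3139} = \frac{\frac{1}{12} \frac{1}{3 + 12}}{3194 + 3139} = \frac{\frac{1}{12} \cdot \frac{1}{15}}{6333} = \frac{1}{6333} \cdot \frac{1}{180} = \frac{1}{1139940}$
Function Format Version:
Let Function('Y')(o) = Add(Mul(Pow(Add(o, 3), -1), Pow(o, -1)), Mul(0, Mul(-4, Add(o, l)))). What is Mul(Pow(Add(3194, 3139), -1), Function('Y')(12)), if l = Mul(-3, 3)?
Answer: Rational(1, 1139940) ≈ 8.7724e-7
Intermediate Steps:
l = -9
Function('Y')(o) = Mul(Pow(o, -1), Pow(Add(3, o), -1)) (Function('Y')(o) = Add(Mul(Pow(Add(o, 3), -1), Pow(o, -1)), Mul(0, Mul(-4, Add(o, -9)))) = Add(Mul(Pow(Add(3, o), -1), Pow(o, -1)), Mul(0, Mul(-4, Add(-9, o)))) = Add(Mul(Pow(o, -1), Pow(Add(3, o), -1)), Mul(0, Add(36, Mul(-4, o)))) = Add(Mul(Pow(o, -1), Pow(Add(3, o), -1)), 0) = Mul(Pow(o, -1), Pow(Add(3, o), -1)))
Mul(Pow(Add(3194, 3139), -1), Function('Y')(12)) = Mul(Pow(Add(3194, 3139), -1), Mul(Pow(12, -1), Pow(Add(3, 12), -1))) = Mul(Pow(6333, -1), Mul(Rational(1, 12), Pow(15, -1))) = Mul(Rational(1, 6333), Mul(Rational(1, 12), Rational(1, 15))) = Mul(Rational(1, 6333), Rational(1, 180)) = Rational(1, 1139940)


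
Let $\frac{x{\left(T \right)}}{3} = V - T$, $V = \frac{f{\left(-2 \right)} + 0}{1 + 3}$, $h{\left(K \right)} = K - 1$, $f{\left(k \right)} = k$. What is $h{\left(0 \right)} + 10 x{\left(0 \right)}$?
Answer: $-16$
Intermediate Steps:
$h{\left(K \right)} = -1 + K$
$V = - \frac{1}{2}$ ($V = \frac{-2 + 0}{1 + 3} = - \frac{2}{4} = \left(-2\right) \frac{1}{4} = - \frac{1}{2} \approx -0.5$)
$x{\left(T \right)} = - \frac{3}{2} - 3 T$ ($x{\left(T \right)} = 3 \left(- \frac{1}{2} - T\right) = - \frac{3}{2} - 3 T$)
$h{\left(0 \right)} + 10 x{\left(0 \right)} = \left(-1 + 0\right) + 10 \left(- \frac{3}{2} - 0\right) = -1 + 10 \left(- \frac{3}{2} + 0\right) = -1 + 10 \left(- \frac{3}{2}\right) = -1 - 15 = -16$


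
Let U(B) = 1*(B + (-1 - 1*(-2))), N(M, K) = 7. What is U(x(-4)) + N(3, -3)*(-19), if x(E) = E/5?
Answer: -664/5 ≈ -132.80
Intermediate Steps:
x(E) = E/5 (x(E) = E*(⅕) = E/5)
U(B) = 1 + B (U(B) = 1*(B + (-1 + 2)) = 1*(B + 1) = 1*(1 + B) = 1 + B)
U(x(-4)) + N(3, -3)*(-19) = (1 + (⅕)*(-4)) + 7*(-19) = (1 - ⅘) - 133 = ⅕ - 133 = -664/5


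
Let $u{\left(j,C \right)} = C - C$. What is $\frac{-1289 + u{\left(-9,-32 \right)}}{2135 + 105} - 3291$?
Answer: $- \frac{7373129}{2240} \approx -3291.6$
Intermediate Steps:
$u{\left(j,C \right)} = 0$
$\frac{-1289 + u{\left(-9,-32 \right)}}{2135 + 105} - 3291 = \frac{-1289 + 0}{2135 + 105} - 3291 = - \frac{1289}{2240} - 3291 = - \frac{7373129}{2240}$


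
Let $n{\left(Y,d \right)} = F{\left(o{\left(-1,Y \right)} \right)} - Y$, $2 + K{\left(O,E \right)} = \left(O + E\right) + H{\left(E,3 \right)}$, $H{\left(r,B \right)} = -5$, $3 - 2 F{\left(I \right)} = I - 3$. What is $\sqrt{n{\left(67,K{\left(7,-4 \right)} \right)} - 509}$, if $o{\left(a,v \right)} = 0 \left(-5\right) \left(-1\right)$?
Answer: $i \sqrt{573} \approx 23.937 i$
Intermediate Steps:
$o{\left(a,v \right)} = 0$ ($o{\left(a,v \right)} = 0 \left(-1\right) = 0$)
$F{\left(I \right)} = 3 - \frac{I}{2}$ ($F{\left(I \right)} = \frac{3}{2} - \frac{I - 3}{2} = \frac{3}{2} - \frac{-3 + I}{2} = \frac{3}{2} - \left(- \frac{3}{2} + \frac{I}{2}\right) = 3 - \frac{I}{2}$)
$K{\left(O,E \right)} = -7 + E + O$ ($K{\left(O,E \right)} = -2 - \left(5 - E - O\right) = -2 + \left(-5 + E + O\right) = -7 + E + O$)
$n{\left(Y,d \right)} = 3 - Y$ ($n{\left(Y,d \right)} = \left(3 - 0\right) - Y = \left(3 + 0\right) - Y = 3 - Y$)
$\sqrt{n{\left(67,K{\left(7,-4 \right)} \right)} - 509} = \sqrt{\left(3 - 67\right) - 509} = \sqrt{-64 - 509} = \sqrt{-573} = i \sqrt{573}$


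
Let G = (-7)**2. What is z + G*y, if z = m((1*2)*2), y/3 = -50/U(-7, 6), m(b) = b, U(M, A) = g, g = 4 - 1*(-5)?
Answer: -2438/3 ≈ -812.67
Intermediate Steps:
g = 9 (g = 4 + 5 = 9)
U(M, A) = 9
y = -50/3 (y = 3*(-50/9) = -50/3 ≈ -16.667)
z = 4 (z = (1*2)*2 = 2*2 = 4)
G = 49
z + G*y = 4 + 49*(-50/3) = 4 - 2450/3 = -2438/3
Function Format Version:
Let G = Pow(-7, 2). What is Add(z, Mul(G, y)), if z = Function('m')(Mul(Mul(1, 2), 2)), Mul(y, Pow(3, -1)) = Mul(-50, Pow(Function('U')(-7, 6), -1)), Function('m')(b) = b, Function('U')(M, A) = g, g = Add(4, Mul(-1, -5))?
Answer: Rational(-2438, 3) ≈ -812.67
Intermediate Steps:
g = 9 (g = Add(4, 5) = 9)
Function('U')(M, A) = 9
y = Rational(-50, 3) (y = Mul(3, Mul(-50, Pow(9, -1))) = Mul(3, Mul(-50, Rational(1, 9))) = Mul(3, Rational(-50, 9)) = Rational(-50, 3) ≈ -16.667)
z = 4 (z = Mul(Mul(1, 2), 2) = Mul(2, 2) = 4)
G = 49
Add(z, Mul(G, y)) = Add(4, Mul(49, Rational(-50, 3))) = Add(4, Rational(-2450, 3)) = Rational(-2438, 3)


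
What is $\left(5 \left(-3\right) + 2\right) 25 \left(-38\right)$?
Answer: $12350$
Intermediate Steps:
$\left(5 \left(-3\right) + 2\right) 25 \left(-38\right) = \left(-15 + 2\right) 25 \left(-38\right) = \left(-13\right) 25 \left(-38\right) = \left(-325\right) \left(-38\right) = 12350$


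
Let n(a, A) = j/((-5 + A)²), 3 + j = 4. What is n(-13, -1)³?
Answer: 1/46656 ≈ 2.1433e-5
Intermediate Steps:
j = 1 (j = -3 + 4 = 1)
n(a, A) = (-5 + A)⁻² (n(a, A) = 1/(-5 + A)² = (-5 + A)⁻²)
n(-13, -1)³ = ((-5 - 1)⁻²)³ = ((-6)⁻²)³ = (1/36)³ = 1/46656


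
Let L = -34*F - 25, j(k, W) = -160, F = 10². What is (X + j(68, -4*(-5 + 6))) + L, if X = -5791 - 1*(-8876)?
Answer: -500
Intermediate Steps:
F = 100
L = -3425 (L = -34*100 - 25 = -3400 - 25 = -3425)
X = 3085 (X = -5791 + 8876 = 3085)
(X + j(68, -4*(-5 + 6))) + L = (3085 - 160) - 3425 = 2925 - 3425 = -500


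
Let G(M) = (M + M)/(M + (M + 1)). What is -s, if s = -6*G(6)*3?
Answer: 216/13 ≈ 16.615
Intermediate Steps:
G(M) = 2*M/(1 + 2*M) (G(M) = (2*M)/(M + (1 + M)) = (2*M)/(1 + 2*M) = 2*M/(1 + 2*M))
s = -216/13 (s = -12*6/(1 + 2*6)*3 = -12*6/(1 + 12)*3 = -12*6/13*3 = -6*12/13*3 = -72/13*3 = -216/13 ≈ -16.615)
-s = -1*(-216/13) = 216/13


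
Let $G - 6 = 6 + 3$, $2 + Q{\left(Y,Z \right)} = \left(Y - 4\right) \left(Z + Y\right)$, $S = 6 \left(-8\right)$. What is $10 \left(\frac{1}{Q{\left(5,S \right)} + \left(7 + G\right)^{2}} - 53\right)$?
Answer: $- \frac{232660}{439} \approx -529.98$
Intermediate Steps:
$S = -48$
$Q{\left(Y,Z \right)} = -2 + \left(-4 + Y\right) \left(Y + Z\right)$ ($Q{\left(Y,Z \right)} = -2 + \left(Y - 4\right) \left(Z + Y\right) = -2 + \left(-4 + Y\right) \left(Y + Z\right)$)
$G = 15$ ($G = 6 + \left(6 + 3\right) = 6 + 9 = 15$)
$10 \left(\frac{1}{Q{\left(5,S \right)} + \left(7 + G\right)^{2}} - 53\right) = 10 \left(\frac{1}{\left(-2 + 5^{2} - 20 - -192 + 5 \left(-48\right)\right) + \left(7 + 15\right)^{2}} - 53\right) = 10 \left(\frac{1}{\left(-2 + 25 - 20 + 192 - 240\right) + 22^{2}} - 53\right) = 10 \left(\frac{1}{-45 + 484} - 53\right) = 10 \left(\frac{1}{439} - 53\right) = 10 \left(- \frac{23266}{439}\right) = - \frac{232660}{439}$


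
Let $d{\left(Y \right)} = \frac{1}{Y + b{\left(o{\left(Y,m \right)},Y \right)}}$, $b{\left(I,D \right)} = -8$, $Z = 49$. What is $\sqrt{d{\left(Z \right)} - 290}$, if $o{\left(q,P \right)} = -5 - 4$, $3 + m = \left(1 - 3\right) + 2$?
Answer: $\frac{3 i \sqrt{54161}}{41} \approx 17.029 i$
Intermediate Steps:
$m = -3$ ($m = -3 + \left(\left(1 - 3\right) + 2\right) = -3 + \left(-2 + 2\right) = -3 + 0 = -3$)
$o{\left(q,P \right)} = -9$ ($o{\left(q,P \right)} = -5 - 4 = -9$)
$d{\left(Y \right)} = \frac{1}{-8 + Y}$ ($d{\left(Y \right)} = \frac{1}{Y - 8} = \frac{1}{-8 + Y}$)
$\sqrt{d{\left(Z \right)} - 290} = \sqrt{\frac{1}{-8 + 49} - 290} = \sqrt{\frac{1}{41} - 290} = \sqrt{- \frac{11889}{41}} = \frac{3 i \sqrt{54161}}{41}$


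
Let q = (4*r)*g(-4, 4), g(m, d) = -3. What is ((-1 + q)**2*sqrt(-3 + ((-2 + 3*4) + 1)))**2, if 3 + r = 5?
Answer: 3125000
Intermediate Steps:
r = 2 (r = -3 + 5 = 2)
q = -24 (q = (4*2)*(-3) = 8*(-3) = -24)
((-1 + q)**2*sqrt(-3 + ((-2 + 3*4) + 1)))**2 = ((-1 - 24)**2*sqrt(-3 + ((-2 + 3*4) + 1)))**2 = ((-25)**2*sqrt(-3 + ((-2 + 12) + 1)))**2 = (625*sqrt(-3 + (10 + 1)))**2 = (625*sqrt(-3 + 11))**2 = (625*sqrt(8))**2 = (625*(2*sqrt(2)))**2 = (1250*sqrt(2))**2 = 3125000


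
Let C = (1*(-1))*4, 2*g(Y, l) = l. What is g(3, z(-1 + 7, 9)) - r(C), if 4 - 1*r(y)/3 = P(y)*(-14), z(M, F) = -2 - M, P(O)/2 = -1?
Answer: 68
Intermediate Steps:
P(O) = -2 (P(O) = 2*(-1) = -2)
g(Y, l) = l/2
C = -4 (C = -1*4 = -4)
r(y) = -72 (r(y) = 12 - (-6)*(-14) = 12 - 3*28 = 12 - 84 = -72)
g(3, z(-1 + 7, 9)) - r(C) = (-2 - (-1 + 7))/2 - 1*(-72) = (-2 - 1*6)/2 + 72 = (-2 - 6)/2 + 72 = (½)*(-8) + 72 = -4 + 72 = 68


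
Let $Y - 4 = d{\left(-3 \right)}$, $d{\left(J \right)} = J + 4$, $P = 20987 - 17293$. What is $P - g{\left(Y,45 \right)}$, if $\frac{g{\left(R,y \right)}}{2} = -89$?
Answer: $3872$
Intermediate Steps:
$P = 3694$ ($P = 20987 - 17293 = 3694$)
$d{\left(J \right)} = 4 + J$
$Y = 5$ ($Y = 4 + \left(4 - 3\right) = 4 + 1 = 5$)
$g{\left(R,y \right)} = -178$ ($g{\left(R,y \right)} = 2 \left(-89\right) = -178$)
$P - g{\left(Y,45 \right)} = 3694 - -178 = 3694 + 178 = 3872$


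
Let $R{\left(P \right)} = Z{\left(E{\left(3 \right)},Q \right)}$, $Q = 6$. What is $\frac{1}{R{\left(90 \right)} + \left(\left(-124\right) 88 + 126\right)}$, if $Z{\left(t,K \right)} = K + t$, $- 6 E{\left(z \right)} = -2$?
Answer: $- \frac{3}{32339} \approx -9.2767 \cdot 10^{-5}$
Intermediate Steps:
$E{\left(z \right)} = \frac{1}{3}$ ($E{\left(z \right)} = \left(- \frac{1}{6}\right) \left(-2\right) = \frac{1}{3}$)
$R{\left(P \right)} = \frac{19}{3}$ ($R{\left(P \right)} = 6 + \frac{1}{3} = \frac{19}{3}$)
$\frac{1}{R{\left(90 \right)} + \left(\left(-124\right) 88 + 126\right)} = \frac{1}{\frac{19}{3} + \left(\left(-124\right) 88 + 126\right)} = \frac{1}{\frac{19}{3} + \left(-10912 + 126\right)} = \frac{1}{\frac{19}{3} - 10786} = \frac{1}{- \frac{32339}{3}} = - \frac{3}{32339}$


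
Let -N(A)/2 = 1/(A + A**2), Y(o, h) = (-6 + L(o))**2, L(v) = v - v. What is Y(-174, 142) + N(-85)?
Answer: 128519/3570 ≈ 36.000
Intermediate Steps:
L(v) = 0
Y(o, h) = 36 (Y(o, h) = (-6 + 0)**2 = (-6)**2 = 36)
N(A) = -2/(A + A**2)
Y(-174, 142) + N(-85) = 36 - 2/(-85*(1 - 85)) = 36 - 2*(-1/85)/(-84) = 36 - 2*(-1/85)*(-1/84) = 36 - 1/3570 = 128519/3570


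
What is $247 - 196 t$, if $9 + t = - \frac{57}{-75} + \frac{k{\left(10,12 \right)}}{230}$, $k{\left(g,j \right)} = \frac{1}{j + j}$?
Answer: $\frac{12847831}{6900} \approx 1862.0$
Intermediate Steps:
$k{\left(g,j \right)} = \frac{1}{2 j}$
$t = - \frac{227419}{27600}$ ($t = -9 + \left(- \frac{57}{-75} + \frac{\frac{1}{2} \cdot \frac{1}{12}}{230}\right) = -9 + \left(\left(-57\right) \left(- \frac{1}{75}\right) + \frac{1}{2} \cdot \frac{1}{12} \cdot \frac{1}{230}\right) = -9 + \left(\frac{19}{25} + \frac{1}{24} \cdot \frac{1}{230}\right) = -9 + \left(\frac{19}{25} + \frac{1}{5520}\right) = -9 + \frac{20981}{27600} = - \frac{227419}{27600} \approx -8.2398$)
$247 - 196 t = 247 - - \frac{11143531}{6900} = 247 + \frac{11143531}{6900} = \frac{12847831}{6900}$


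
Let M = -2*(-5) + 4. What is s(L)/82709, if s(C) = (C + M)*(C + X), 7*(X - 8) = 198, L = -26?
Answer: -864/578963 ≈ -0.0014923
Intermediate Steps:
X = 254/7 (X = 8 + (1/7)*198 = 8 + 198/7 = 254/7 ≈ 36.286)
M = 14 (M = 10 + 4 = 14)
s(C) = (14 + C)*(254/7 + C) (s(C) = (C + 14)*(C + 254/7) = (14 + C)*(254/7 + C))
s(L)/82709 = (508 + (-26)**2 + (352/7)*(-26))/82709 = (508 + 676 - 9152/7)*(1/82709) = -864/7*1/82709 = -864/578963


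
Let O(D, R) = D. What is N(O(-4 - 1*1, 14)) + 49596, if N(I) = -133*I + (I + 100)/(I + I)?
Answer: 100503/2 ≈ 50252.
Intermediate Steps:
N(I) = -133*I + (100 + I)/(2*I) (N(I) = -133*I + (100 + I)/((2*I)) = -133*I + (100 + I)*(1/(2*I)) = -133*I + (100 + I)/(2*I))
N(O(-4 - 1*1, 14)) + 49596 = (1/2 - 133*(-4 - 1*1) + 50/(-4 - 1*1)) + 49596 = (1/2 - 133*(-4 - 1) + 50/(-4 - 1)) + 49596 = (1/2 - 133*(-5) + 50/(-5)) + 49596 = (1/2 + 665 + 50*(-1/5)) + 49596 = (1/2 + 665 - 10) + 49596 = 1311/2 + 49596 = 100503/2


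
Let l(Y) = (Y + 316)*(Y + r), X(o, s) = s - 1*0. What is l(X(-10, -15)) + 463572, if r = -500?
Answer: 308557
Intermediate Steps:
X(o, s) = s (X(o, s) = s + 0 = s)
l(Y) = (-500 + Y)*(316 + Y) (l(Y) = (Y + 316)*(Y - 500) = (316 + Y)*(-500 + Y) = (-500 + Y)*(316 + Y))
l(X(-10, -15)) + 463572 = (-158000 + (-15)² - 184*(-15)) + 463572 = (-158000 + 225 + 2760) + 463572 = -155015 + 463572 = 308557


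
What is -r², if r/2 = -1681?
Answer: -11303044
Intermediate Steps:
r = -3362 (r = 2*(-1681) = -3362)
-r² = -1*(-3362)² = -1*11303044 = -11303044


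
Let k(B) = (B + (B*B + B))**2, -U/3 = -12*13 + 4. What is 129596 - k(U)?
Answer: -43617357508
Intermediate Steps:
U = 456 (U = -3*(-12*13 + 4) = -3*(-156 + 4) = -3*(-152) = 456)
k(B) = (B**2 + 2*B)**2 (k(B) = (B + (B**2 + B))**2 = (B + (B + B**2))**2 = (B**2 + 2*B)**2)
129596 - k(U) = 129596 - 456**2*(2 + 456)**2 = 129596 - 207936*458**2 = 129596 - 207936*209764 = 129596 - 1*43617487104 = 129596 - 43617487104 = -43617357508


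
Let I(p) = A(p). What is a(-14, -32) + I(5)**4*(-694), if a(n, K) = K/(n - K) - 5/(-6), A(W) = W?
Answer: -7807517/18 ≈ -4.3375e+5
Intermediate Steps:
I(p) = p
a(n, K) = 5/6 + K/(n - K) (a(n, K) = K/(n - K) - 5*(-1/6) = K/(n - K) + 5/6 = 5/6 + K/(n - K))
a(-14, -32) + I(5)**4*(-694) = (-32 + 5*(-14))/(6*(-14 - 1*(-32))) + 5**4*(-694) = (-32 - 70)/(6*(-14 + 32)) + 625*(-694) = (1/6)*(-102)/18 - 433750 = (1/6)*(1/18)*(-102) - 433750 = -17/18 - 433750 = -7807517/18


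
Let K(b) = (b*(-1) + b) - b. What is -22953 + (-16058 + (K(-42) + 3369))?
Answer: -35600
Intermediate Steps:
K(b) = -b (K(b) = (-b + b) - b = 0 - b = -b)
-22953 + (-16058 + (K(-42) + 3369)) = -22953 + (-16058 + (-1*(-42) + 3369)) = -22953 + (-16058 + (42 + 3369)) = -22953 + (-16058 + 3411) = -22953 - 12647 = -35600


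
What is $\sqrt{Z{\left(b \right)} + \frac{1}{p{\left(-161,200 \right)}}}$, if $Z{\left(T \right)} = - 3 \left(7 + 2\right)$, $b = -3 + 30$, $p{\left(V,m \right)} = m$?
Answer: $\frac{i \sqrt{10798}}{20} \approx 5.1957 i$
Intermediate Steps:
$b = 27$
$Z{\left(T \right)} = -27$ ($Z{\left(T \right)} = \left(-3\right) 9 = -27$)
$\sqrt{Z{\left(b \right)} + \frac{1}{p{\left(-161,200 \right)}}} = \sqrt{-27 + \frac{1}{200}} = \sqrt{- \frac{5399}{200}} = \frac{i \sqrt{10798}}{20}$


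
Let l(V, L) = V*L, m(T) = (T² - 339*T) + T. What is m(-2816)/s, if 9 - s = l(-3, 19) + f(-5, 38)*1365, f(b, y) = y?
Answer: -2220416/12951 ≈ -171.45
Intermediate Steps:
m(T) = T² - 338*T
l(V, L) = L*V
s = -51804 (s = 9 - (19*(-3) + 38*1365) = 9 - (-57 + 51870) = 9 - 1*51813 = 9 - 51813 = -51804)
m(-2816)/s = -2816*(-338 - 2816)/(-51804) = -2816*(-3154)*(-1/51804) = 8881664*(-1/51804) = -2220416/12951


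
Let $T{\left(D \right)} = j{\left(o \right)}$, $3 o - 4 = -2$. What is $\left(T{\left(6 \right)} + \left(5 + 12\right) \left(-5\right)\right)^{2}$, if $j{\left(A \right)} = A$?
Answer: $\frac{64009}{9} \approx 7112.1$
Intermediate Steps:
$o = \frac{2}{3}$ ($o = \frac{4}{3} + \frac{1}{3} \left(-2\right) = \frac{4}{3} - \frac{2}{3} = \frac{2}{3} \approx 0.66667$)
$T{\left(D \right)} = \frac{2}{3}$
$\left(T{\left(6 \right)} + \left(5 + 12\right) \left(-5\right)\right)^{2} = \left(\frac{2}{3} + \left(5 + 12\right) \left(-5\right)\right)^{2} = \left(\frac{2}{3} + 17 \left(-5\right)\right)^{2} = \left(\frac{2}{3} - 85\right)^{2} = \left(- \frac{253}{3}\right)^{2} = \frac{64009}{9}$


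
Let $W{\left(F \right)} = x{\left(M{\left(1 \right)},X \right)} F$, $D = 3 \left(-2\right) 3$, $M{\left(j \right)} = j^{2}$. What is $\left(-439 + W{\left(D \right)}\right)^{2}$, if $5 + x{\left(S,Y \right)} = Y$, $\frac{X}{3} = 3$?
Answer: $261121$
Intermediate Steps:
$X = 9$ ($X = 3 \cdot 3 = 9$)
$x{\left(S,Y \right)} = -5 + Y$
$D = -18$ ($D = \left(-6\right) 3 = -18$)
$W{\left(F \right)} = 4 F$ ($W{\left(F \right)} = \left(-5 + 9\right) F = 4 F$)
$\left(-439 + W{\left(D \right)}\right)^{2} = \left(-439 + 4 \left(-18\right)\right)^{2} = \left(-439 - 72\right)^{2} = \left(-511\right)^{2} = 261121$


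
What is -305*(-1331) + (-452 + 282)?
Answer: 405785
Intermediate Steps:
-305*(-1331) + (-452 + 282) = 405955 - 170 = 405785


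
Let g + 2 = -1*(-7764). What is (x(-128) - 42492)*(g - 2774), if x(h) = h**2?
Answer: -130226704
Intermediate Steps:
g = 7762 (g = -2 - 1*(-7764) = -2 + 7764 = 7762)
(x(-128) - 42492)*(g - 2774) = ((-128)**2 - 42492)*(7762 - 2774) = (16384 - 42492)*4988 = -26108*4988 = -130226704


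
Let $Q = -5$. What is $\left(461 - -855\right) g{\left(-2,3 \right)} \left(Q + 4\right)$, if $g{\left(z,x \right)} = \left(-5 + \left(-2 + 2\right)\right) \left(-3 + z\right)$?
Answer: $-32900$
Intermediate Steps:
$g{\left(z,x \right)} = 15 - 5 z$ ($g{\left(z,x \right)} = \left(-5 + 0\right) \left(-3 + z\right) = - 5 \left(-3 + z\right) = 15 - 5 z$)
$\left(461 - -855\right) g{\left(-2,3 \right)} \left(Q + 4\right) = \left(461 - -855\right) \left(15 - -10\right) \left(-5 + 4\right) = \left(461 + 855\right) \left(15 + 10\right) \left(-1\right) = 1316 \cdot 25 \left(-1\right) = 1316 \left(-25\right) = -32900$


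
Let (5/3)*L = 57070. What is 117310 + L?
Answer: 151552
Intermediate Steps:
L = 34242 (L = (⅗)*57070 = 34242)
117310 + L = 117310 + 34242 = 151552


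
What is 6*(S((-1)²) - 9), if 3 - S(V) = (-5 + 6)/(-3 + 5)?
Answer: -39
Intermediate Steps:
S(V) = 5/2 (S(V) = 3 - (-5 + 6)/(-3 + 5) = 3 - 1/2 = 3 - 1*½ = 3 - ½ = 5/2)
6*(S((-1)²) - 9) = 6*(5/2 - 9) = 6*(-13/2) = -39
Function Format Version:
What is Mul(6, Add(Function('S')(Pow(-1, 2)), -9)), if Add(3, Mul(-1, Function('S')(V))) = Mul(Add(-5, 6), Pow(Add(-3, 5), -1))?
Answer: -39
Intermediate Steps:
Function('S')(V) = Rational(5, 2) (Function('S')(V) = Add(3, Mul(-1, Mul(Add(-5, 6), Pow(Add(-3, 5), -1)))) = Add(3, Mul(-1, Mul(1, Pow(2, -1)))) = Add(3, Mul(-1, Mul(1, Rational(1, 2)))) = Add(3, Mul(-1, Rational(1, 2))) = Add(3, Rational(-1, 2)) = Rational(5, 2))
Mul(6, Add(Function('S')(Pow(-1, 2)), -9)) = Mul(6, Add(Rational(5, 2), -9)) = Mul(6, Rational(-13, 2)) = -39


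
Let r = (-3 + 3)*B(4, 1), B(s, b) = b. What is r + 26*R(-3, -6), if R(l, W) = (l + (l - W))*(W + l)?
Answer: 0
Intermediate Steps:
R(l, W) = (W + l)*(-W + 2*l) (R(l, W) = (-W + 2*l)*(W + l) = (W + l)*(-W + 2*l))
r = 0 (r = (-3 + 3)*1 = 0*1 = 0)
r + 26*R(-3, -6) = 0 + 26*(-1*(-6)² + 2*(-3)² - 6*(-3)) = 0 + 26*(-1*36 + 2*9 + 18) = 0 + 26*(-36 + 18 + 18) = 0 + 26*0 = 0 + 0 = 0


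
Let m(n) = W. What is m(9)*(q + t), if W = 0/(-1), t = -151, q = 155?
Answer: 0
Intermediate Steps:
W = 0 (W = 0*(-1) = 0)
m(n) = 0
m(9)*(q + t) = 0*(155 - 151) = 0*4 = 0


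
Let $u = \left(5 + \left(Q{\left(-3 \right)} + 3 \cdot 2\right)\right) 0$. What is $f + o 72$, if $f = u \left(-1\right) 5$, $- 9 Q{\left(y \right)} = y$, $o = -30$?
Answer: $-2160$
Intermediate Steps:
$Q{\left(y \right)} = - \frac{y}{9}$
$u = 0$ ($u = \left(5 + \left(\left(- \frac{1}{9}\right) \left(-3\right) + 3 \cdot 2\right)\right) 0 = \left(5 + \left(\frac{1}{3} + 6\right)\right) 0 = \left(5 + \frac{19}{3}\right) 0 = \frac{34}{3} \cdot 0 = 0$)
$f = 0$ ($f = 0 \left(-1\right) 5 = 0 \cdot 5 = 0$)
$f + o 72 = 0 - 2160 = -2160$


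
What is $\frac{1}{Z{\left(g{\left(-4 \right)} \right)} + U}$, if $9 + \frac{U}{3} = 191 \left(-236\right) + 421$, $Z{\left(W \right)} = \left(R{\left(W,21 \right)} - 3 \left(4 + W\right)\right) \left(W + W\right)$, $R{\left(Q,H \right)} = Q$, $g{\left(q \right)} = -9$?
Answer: $- \frac{1}{134100} \approx -7.4571 \cdot 10^{-6}$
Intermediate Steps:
$Z{\left(W \right)} = 2 W \left(-12 - 2 W\right)$ ($Z{\left(W \right)} = \left(W - 3 \left(4 + W\right)\right) \left(W + W\right) = \left(W - \left(12 + 3 W\right)\right) 2 W = \left(-12 - 2 W\right) 2 W = 2 W \left(-12 - 2 W\right)$)
$U = -133992$ ($U = -27 + 3 \left(191 \left(-236\right) + 421\right) = -27 + 3 \left(-45076 + 421\right) = -27 + 3 \left(-44655\right) = -27 - 133965 = -133992$)
$\frac{1}{Z{\left(g{\left(-4 \right)} \right)} + U} = \frac{1}{\left(-4\right) \left(-9\right) \left(6 - 9\right) - 133992} = \frac{1}{\left(-4\right) \left(-9\right) \left(-3\right) - 133992} = \frac{1}{-108 - 133992} = \frac{1}{-134100} = - \frac{1}{134100}$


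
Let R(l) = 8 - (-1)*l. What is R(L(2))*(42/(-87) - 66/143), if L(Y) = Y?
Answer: -3560/377 ≈ -9.4430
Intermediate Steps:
R(l) = 8 + l
R(L(2))*(42/(-87) - 66/143) = (8 + 2)*(42/(-87) - 66/143) = 10*(42*(-1/87) - 66*1/143) = 10*(-14/29 - 6/13) = 10*(-356/377) = -3560/377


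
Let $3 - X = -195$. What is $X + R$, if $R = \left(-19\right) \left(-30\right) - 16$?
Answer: $752$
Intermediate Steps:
$X = 198$ ($X = 3 - -195 = 3 + 195 = 198$)
$R = 554$ ($R = 570 - 16 = 554$)
$X + R = 198 + 554 = 752$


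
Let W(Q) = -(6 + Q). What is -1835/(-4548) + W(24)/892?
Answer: 375095/1014204 ≈ 0.36984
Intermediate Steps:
W(Q) = -6 - Q
-1835/(-4548) + W(24)/892 = -1835/(-4548) + (-6 - 1*24)/892 = -1835*(-1/4548) + (-6 - 24)*(1/892) = 1835/4548 - 30*1/892 = 1835/4548 - 15/446 = 375095/1014204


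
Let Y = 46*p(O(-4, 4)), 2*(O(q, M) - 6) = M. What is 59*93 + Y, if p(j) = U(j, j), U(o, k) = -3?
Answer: 5349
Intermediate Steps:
O(q, M) = 6 + M/2
p(j) = -3
Y = -138 (Y = 46*(-3) = -138)
59*93 + Y = 59*93 - 138 = 5487 - 138 = 5349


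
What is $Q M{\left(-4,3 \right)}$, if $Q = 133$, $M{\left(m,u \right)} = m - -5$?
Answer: $133$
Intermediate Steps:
$M{\left(m,u \right)} = 5 + m$ ($M{\left(m,u \right)} = m + 5 = 5 + m$)
$Q M{\left(-4,3 \right)} = 133 \left(5 - 4\right) = 133 \cdot 1 = 133$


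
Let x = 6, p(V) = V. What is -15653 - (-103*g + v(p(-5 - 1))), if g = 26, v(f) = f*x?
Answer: -12939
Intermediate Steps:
v(f) = 6*f (v(f) = f*6 = 6*f)
-15653 - (-103*g + v(p(-5 - 1))) = -15653 - (-103*26 + 6*(-5 - 1)) = -15653 - (-2678 + 6*(-6)) = -15653 - (-2678 - 36) = -15653 - 1*(-2714) = -15653 + 2714 = -12939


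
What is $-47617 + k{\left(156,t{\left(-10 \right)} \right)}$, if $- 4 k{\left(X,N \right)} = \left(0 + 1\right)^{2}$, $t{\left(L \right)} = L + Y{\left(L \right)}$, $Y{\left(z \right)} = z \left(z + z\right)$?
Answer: $- \frac{190469}{4} \approx -47617.0$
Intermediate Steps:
$Y{\left(z \right)} = 2 z^{2}$ ($Y{\left(z \right)} = z 2 z = 2 z^{2}$)
$t{\left(L \right)} = L + 2 L^{2}$
$k{\left(X,N \right)} = - \frac{1}{4}$ ($k{\left(X,N \right)} = - \frac{\left(0 + 1\right)^{2}}{4} = - \frac{1^{2}}{4} = \left(- \frac{1}{4}\right) 1 = - \frac{1}{4}$)
$-47617 + k{\left(156,t{\left(-10 \right)} \right)} = -47617 - \frac{1}{4} = - \frac{190469}{4}$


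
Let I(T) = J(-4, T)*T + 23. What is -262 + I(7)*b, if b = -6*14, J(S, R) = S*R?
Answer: 14270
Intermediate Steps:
J(S, R) = R*S
b = -84
I(T) = 23 - 4*T² (I(T) = (T*(-4))*T + 23 = (-4*T)*T + 23 = -4*T² + 23 = 23 - 4*T²)
-262 + I(7)*b = -262 + (23 - 4*7²)*(-84) = -262 + (23 - 4*49)*(-84) = -262 + (23 - 196)*(-84) = -262 - 173*(-84) = -262 + 14532 = 14270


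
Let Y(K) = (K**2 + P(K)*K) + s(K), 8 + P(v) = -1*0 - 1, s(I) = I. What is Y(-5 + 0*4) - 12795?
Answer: -12730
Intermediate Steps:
P(v) = -9 (P(v) = -8 + (-1*0 - 1) = -8 + (0 - 1) = -8 - 1 = -9)
Y(K) = K**2 - 8*K (Y(K) = (K**2 - 9*K) + K = K**2 - 8*K)
Y(-5 + 0*4) - 12795 = (-5 + 0*4)*(-8 + (-5 + 0*4)) - 12795 = (-5 + 0)*(-8 + (-5 + 0)) - 12795 = -5*(-8 - 5) - 12795 = -5*(-13) - 12795 = 65 - 12795 = -12730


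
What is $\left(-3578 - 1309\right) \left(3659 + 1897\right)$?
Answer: $-27152172$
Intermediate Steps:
$\left(-3578 - 1309\right) \left(3659 + 1897\right) = \left(-3578 - 1309\right) 5556 = \left(-4887\right) 5556 = -27152172$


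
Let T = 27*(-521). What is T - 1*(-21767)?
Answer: 7700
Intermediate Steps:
T = -14067
T - 1*(-21767) = -14067 - 1*(-21767) = -14067 + 21767 = 7700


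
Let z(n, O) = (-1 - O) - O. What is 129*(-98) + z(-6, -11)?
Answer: -12621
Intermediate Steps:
z(n, O) = -1 - 2*O
129*(-98) + z(-6, -11) = 129*(-98) + (-1 - 2*(-11)) = -12642 + (-1 + 22) = -12642 + 21 = -12621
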